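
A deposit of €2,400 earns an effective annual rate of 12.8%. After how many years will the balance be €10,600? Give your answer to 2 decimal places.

12.33 years

n = ln(10600/2400) / ln(1+0.128) = ln(4.41667) / 0.120446 = 12.3324 years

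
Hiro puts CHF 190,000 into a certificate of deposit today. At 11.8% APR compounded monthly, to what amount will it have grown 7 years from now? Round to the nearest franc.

CHF 432,244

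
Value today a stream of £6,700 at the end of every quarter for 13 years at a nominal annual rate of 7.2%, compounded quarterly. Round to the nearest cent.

With 4 periods per year: i = 0.018, n = 52.
PV = 6700 × [1 − (1+0.018)^(−52)] / 0.018 = 6700 × 33.584899 = 225,018.8221

£225,018.82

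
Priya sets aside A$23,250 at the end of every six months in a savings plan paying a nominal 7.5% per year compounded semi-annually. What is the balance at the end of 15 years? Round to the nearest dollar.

A$1,250,832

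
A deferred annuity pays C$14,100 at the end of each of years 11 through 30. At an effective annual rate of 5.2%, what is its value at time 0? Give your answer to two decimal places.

C$104,069.61

PV at t=10 (ordinary 20-year annuity): 14100 × a(20|0.052) = 14100 × 12.253558 = 172,775.1703
Discount back 10 years: 172,775.1703 × (1+0.052)^(−10) = 172,775.1703 × 0.602341 = 104,069.6111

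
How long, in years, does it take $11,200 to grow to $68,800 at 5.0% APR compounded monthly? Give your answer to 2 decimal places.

Periodic rate i = 0.05/12 = 0.00416667.
(1+i)^n = 68800/11200 = 6.14286, so n = ln 6.14286 / ln 1.00417 = 436.5766 months
= 436.5766/12 years

36.38 years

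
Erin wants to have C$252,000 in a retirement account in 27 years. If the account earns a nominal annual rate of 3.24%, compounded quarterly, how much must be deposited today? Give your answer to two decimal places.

C$105,441.15

Periodic rate i = 0.0324/4 = 0.0081; n = 27 × 4 = 108 periods.
Discount factor = (1+0.0081)^(−108) = 0.418417; PV = 252,000 × 0.418417 = 105,441.1536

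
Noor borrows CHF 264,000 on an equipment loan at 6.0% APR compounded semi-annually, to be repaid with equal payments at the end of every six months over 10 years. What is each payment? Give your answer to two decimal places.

CHF 17,744.95

With 2 periods per year: i = 0.03, n = 20.
PMT = 264000 / ( [1 − (1+0.03)^(−20)] / 0.03 ) = 264000 / 14.877475 = 17,744.9468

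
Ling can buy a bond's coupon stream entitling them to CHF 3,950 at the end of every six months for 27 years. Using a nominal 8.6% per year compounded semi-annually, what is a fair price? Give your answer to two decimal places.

CHF 82,402.97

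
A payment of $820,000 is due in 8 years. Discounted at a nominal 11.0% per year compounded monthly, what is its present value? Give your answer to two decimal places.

$341,488.22

Periodic rate i = 0.11/12 = 0.00916667; n = 8 × 12 = 96 periods.
PV = 820,000 / (1 + 0.00916667)^96 = 820,000 / 2.401254 = 341,488.2235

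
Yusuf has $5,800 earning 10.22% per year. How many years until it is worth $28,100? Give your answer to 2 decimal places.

(1+i)^n = 28100/5800 = 4.84483, so n = ln 4.84483 / ln 1.1022 = 16.2156 years

16.22 years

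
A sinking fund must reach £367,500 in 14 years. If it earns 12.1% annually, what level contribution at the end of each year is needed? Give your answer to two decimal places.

PMT = 367500 / ( [(1+0.121)^14 − 1] / 0.121 ) = 367500 / 32.632702 = 11,261.7090

£11,261.71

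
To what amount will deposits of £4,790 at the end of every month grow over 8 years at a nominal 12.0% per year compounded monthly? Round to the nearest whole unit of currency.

i = 0.12/12 = 0.01 per month; n = 8·12 = 96.
Accumulation factor s(96|0.01) = 159.927293; FV = 4790 × 159.927293 = 766,051.7313

£766,052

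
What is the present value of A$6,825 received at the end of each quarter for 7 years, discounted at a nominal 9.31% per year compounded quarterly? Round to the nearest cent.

A$139,266.39

With 4 periods per year: i = 0.023275, n = 28.
PV = 6825 × [1 − (1+0.023275)^(−28)] / 0.023275 = 6825 × 20.405332 = 139,266.3910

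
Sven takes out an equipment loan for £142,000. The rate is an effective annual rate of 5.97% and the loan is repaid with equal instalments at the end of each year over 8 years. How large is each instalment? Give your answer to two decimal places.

£22,839.96

Annuity-PV factor = 6.217174; PMT = 142000 / 6.217174 = 22,839.9607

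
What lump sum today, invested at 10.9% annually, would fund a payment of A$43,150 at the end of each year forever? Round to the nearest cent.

A$395,871.56

PV = PMT / i = 43150 / 0.109 = 395,871.5596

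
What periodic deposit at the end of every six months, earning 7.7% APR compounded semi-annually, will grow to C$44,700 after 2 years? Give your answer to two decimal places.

C$10,549.95

i = 0.077/2 = 0.0385 per half-year; n = 2·2 = 4.
PMT = 44700 / ( [(1+0.0385)^4 − 1] / 0.0385 ) = 44700 / 4.236986 = 10,549.9521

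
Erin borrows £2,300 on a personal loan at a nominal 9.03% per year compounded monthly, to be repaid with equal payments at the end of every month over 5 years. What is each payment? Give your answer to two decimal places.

i = 0.0903/12 = 0.007525 per month; n = 5·12 = 60.
Annuity-PV factor = 48.139601; PMT = 2300 / 48.139601 = 47.7777

£47.78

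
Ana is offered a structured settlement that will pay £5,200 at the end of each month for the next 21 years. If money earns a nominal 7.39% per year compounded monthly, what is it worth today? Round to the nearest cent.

Periodic rate i = 0.0739/12 = 0.00615833; n = 21 × 12 = 252 periods.
Annuity factor a(252|0.00615833) = 127.817754; PV = 5200 × 127.817754 = 664,652.3203

£664,652.32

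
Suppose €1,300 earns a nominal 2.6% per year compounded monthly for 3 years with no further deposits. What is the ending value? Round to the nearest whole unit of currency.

With 12 periods per year: i = 0.00216667, n = 36.
FV = PV·(1+i)^n = 1,300 × 1.081031 = 1,405.3409

€1,405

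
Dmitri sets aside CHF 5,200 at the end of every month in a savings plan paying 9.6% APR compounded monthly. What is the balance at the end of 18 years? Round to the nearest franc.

i = 0.096/12 = 0.008 per month; n = 18·12 = 216.
Accumulation factor s(216|0.008) = 573.851576; FV = 5200 × 573.851576 = 2,984,028.1932

CHF 2,984,028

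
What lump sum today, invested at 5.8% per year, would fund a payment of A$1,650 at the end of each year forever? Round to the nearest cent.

A$28,448.28

PV = PMT / i = 1650 / 0.058 = 28,448.2759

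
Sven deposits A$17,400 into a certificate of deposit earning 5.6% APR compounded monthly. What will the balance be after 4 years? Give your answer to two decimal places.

Periodic rate i = 0.056/12 = 0.00466667; n = 4 × 12 = 48 periods.
FV = PV·(1+i)^n = 17,400 × 1.250419 = 21,757.2962

A$21,757.30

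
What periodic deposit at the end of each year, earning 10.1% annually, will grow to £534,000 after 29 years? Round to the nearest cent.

FV-annuity factor = 151.353151; PMT = 534000 / 151.353151 = 3,528.1723

£3,528.17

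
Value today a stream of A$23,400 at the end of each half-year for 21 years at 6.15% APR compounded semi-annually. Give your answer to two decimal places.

i = 0.0615/2 = 0.03075 per half-year; n = 21·2 = 42.
Annuity factor a(42|0.03075) = 23.406211; PV = 23400 × 23.406211 = 547,705.3434

A$547,705.34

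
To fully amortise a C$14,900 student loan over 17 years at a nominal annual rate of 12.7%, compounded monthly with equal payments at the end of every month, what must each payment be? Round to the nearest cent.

i = 0.127/12 = 0.0105833 per month; n = 17·12 = 204.
Annuity-PV factor = 83.455975; PMT = 14900 / 83.455975 = 178.5372

C$178.54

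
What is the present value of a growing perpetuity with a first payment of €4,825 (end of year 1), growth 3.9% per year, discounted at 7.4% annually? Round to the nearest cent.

PV = D₁/(r − g) = 4825/(0.074 − 0.039) = 137,857.1429

€137,857.14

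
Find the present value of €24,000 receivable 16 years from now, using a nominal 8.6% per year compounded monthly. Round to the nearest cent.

i = 0.086/12 = 0.00716667 per month; n = 16·12 = 192.
Discount factor = (1+0.00716667)^(−192) = 0.253829; PV = 24,000 × 0.253829 = 6,091.9064

€6,091.91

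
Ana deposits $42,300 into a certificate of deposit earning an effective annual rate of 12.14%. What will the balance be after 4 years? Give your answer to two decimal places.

$66,893.29

42,300 × (1+0.1214)^4 = 42,300 × 1.581402 = 66,893.2928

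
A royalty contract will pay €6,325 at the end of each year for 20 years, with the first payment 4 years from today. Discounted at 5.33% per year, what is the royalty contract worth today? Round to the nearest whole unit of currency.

Value one period before first payment (t=3): 6325 × [1 − (1+0.0533)^(−20)] / 0.0533 = 6325 × 12.120762 = 76,663.8220
PV₀ = 76,663.8220 / (1+0.0533)^3 = 76,663.8220 / 1.168574 = 65,604.5882

€65,605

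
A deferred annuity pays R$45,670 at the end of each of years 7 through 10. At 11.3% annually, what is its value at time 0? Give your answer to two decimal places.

R$74,060.76

Value one period before first payment (t=6): 45670 × [1 − (1+0.113)^(−4)] / 0.113 = 45670 × 3.082678 = 140,785.8917
PV₀ = 140,785.8917 / (1+0.113)^6 = 140,785.8917 / 1.900951 = 74,060.7575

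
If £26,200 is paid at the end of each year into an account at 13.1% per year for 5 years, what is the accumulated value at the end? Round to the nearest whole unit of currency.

FV = PMT · [(1+i)^n − 1] / i = 26200 · 6.493145 = 170,120.3978

£170,120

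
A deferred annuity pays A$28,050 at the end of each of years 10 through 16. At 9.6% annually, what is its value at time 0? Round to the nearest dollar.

PV at t=9 (ordinary 7-year annuity): 28050 × a(7|0.096) = 28050 × 4.933204 = 138,376.3733
Discount back 9 years: 138,376.3733 × (1+0.096)^(−9) = 138,376.3733 × 0.438233 = 60,641.0841

A$60,641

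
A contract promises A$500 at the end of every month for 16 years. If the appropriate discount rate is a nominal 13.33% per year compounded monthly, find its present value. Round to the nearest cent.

i = 0.1333/12 = 0.0111083 per month; n = 16·12 = 192.
Annuity factor a(192|0.0111083) = 79.228201; PV = 500 × 79.228201 = 39,614.1006

A$39,614.10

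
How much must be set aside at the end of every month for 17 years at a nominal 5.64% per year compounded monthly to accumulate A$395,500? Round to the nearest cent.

A$1,159.82

With 12 periods per year: i = 0.0047, n = 204.
PMT = 395500 / ( [(1+0.0047)^204 − 1] / 0.0047 ) = 395500 / 341.002485 = 1,159.8156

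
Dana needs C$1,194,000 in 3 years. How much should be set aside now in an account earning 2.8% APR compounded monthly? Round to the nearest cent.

C$1,097,908.34

Periodic rate i = 0.028/12 = 0.00233333; n = 3 × 12 = 36 periods.
PV = 1,194,000 / (1 + 0.00233333)^36 = 1,194,000 / 1.087522 = 1,097,908.3425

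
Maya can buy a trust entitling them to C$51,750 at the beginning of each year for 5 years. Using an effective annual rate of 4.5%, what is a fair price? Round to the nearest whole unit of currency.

C$237,404

PV = 51750 × [1 − (1+0.045)^(−5)] / 0.045 × (1+i) = 51750 × 4.587526 = 237,404.4549
(annuity-due: payments at period start, so ×(1+i).)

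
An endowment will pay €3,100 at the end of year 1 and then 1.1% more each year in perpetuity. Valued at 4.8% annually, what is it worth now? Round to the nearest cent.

PV = PMT / (i − g) = 3100 / (0.048 − 0.011) = 3100 / 0.037000 = 83,783.7838

€83,783.78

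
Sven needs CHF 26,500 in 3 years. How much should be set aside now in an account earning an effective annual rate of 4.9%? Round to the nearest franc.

CHF 22,957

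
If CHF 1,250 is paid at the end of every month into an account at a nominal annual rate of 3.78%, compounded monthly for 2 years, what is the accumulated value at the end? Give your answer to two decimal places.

CHF 31,112.27

With 12 periods per year: i = 0.00315, n = 24.
FV = 1250 × [(1+0.00315)^24 − 1] / 0.00315 = 1250 × 24.889819 = 31,112.2744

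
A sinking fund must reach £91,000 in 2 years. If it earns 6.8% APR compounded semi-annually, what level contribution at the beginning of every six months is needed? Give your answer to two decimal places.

£20,911.09

With 2 periods per year: i = 0.034, n = 4.
PMT = 91000 / ( [(1+0.034)^4 − 1] / 0.034 × (1+i) ) = 91000 / 4.351758 = 20,911.0900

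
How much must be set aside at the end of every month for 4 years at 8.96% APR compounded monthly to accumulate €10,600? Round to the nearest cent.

i = 0.0896/12 = 0.00746667 per month; n = 4·12 = 48.
FV-annuity factor = 57.473290; PMT = 10600 / 57.473290 = 184.4335

€184.43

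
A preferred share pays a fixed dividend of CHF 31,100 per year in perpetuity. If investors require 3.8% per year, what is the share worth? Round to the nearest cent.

CHF 818,421.05

PV = C/r = 31100/0.038 = 818,421.0526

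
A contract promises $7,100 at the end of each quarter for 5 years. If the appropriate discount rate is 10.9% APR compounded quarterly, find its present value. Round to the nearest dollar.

Periodic rate i = 0.109/4 = 0.02725; n = 5 × 4 = 20 periods.
Annuity factor a(20|0.02725) = 15.262889; PV = 7100 × 15.262889 = 108,366.5118

$108,367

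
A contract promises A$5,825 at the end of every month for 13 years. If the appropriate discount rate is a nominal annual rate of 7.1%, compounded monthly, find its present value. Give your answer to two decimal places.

A$592,272.15

Periodic rate i = 0.071/12 = 0.00591667; n = 13 × 12 = 156 periods.
PV = PMT · [1 − (1+i)^(−n)] / i = 5825 · 101.677623 = 592,272.1521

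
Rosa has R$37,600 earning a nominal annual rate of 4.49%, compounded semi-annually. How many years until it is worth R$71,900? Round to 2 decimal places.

14.60 years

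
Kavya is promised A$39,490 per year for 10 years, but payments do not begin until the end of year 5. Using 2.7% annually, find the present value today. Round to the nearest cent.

Value one period before first payment (t=4): 39490 × [1 − (1+0.027)^(−10)] / 0.027 = 39490 × 8.662303 = 342,074.3445
PV₀ = 342,074.3445 / (1+0.027)^4 = 342,074.3445 / 1.112453 = 307,495.4748

A$307,495.47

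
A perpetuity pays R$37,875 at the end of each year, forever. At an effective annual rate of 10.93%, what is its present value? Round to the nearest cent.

PV = PMT / i = 37875 / 0.1093 = 346,523.3303

R$346,523.33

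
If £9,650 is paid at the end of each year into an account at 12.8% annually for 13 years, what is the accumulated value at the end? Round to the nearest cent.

£285,466.79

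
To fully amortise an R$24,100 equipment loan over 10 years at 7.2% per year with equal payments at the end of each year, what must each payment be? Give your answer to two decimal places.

R$3,463.09

PMT = 24100 / ( [1 − (1+0.072)^(−10)] / 0.072 ) = 24100 / 6.959106 = 3,463.0887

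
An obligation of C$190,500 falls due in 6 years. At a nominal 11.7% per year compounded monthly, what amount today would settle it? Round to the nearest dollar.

i = 0.117/12 = 0.00975 per month; n = 6·12 = 72.
PV = FV·(1+i)^(−n) = 190,500 × 0.497281 = 94,732.0482

C$94,732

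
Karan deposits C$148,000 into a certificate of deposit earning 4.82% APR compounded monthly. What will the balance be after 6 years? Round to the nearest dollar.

With 12 periods per year: i = 0.00401667, n = 72.
FV = 148,000 × (1 + 0.00401667)^72 = 197,518.6508

C$197,519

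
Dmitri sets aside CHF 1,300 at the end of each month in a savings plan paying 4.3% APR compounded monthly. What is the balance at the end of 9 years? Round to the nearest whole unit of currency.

CHF 171,070

With 12 periods per year: i = 0.00358333, n = 108.
Accumulation factor s(108|0.00358333) = 131.592068; FV = 1300 × 131.592068 = 171,069.6879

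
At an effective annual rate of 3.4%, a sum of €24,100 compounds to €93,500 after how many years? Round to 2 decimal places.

40.55 years

n = ln(93500/24100) / ln(1+0.034) = ln(3.87967) / 0.033435 = 40.5491 years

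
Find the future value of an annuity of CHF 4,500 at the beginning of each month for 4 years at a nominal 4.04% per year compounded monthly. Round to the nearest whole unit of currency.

CHF 234,794

Periodic rate i = 0.0404/12 = 0.00336667; n = 4 × 12 = 48 periods.
FV = PMT · [(1+i)^n − 1] / i × (1+i) = 4500 · 52.176362 = 234,793.6290
(Beginning-of-period payments → annuity-due factor ×(1+i).)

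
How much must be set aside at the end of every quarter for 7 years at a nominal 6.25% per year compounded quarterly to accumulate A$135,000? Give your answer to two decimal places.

Periodic rate i = 0.0625/4 = 0.015625; n = 7 × 4 = 28 periods.
PMT = 135000 / ( [(1+0.015625)^28 − 1] / 0.015625 ) = 135000 / 34.790387 = 3,880.3822

A$3,880.38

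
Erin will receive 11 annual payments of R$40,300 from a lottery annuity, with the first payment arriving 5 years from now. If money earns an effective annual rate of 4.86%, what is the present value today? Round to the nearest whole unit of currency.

R$278,919

Value one period before first payment (t=4): 40300 × [1 − (1+0.0486)^(−11)] / 0.0486 = 40300 × 8.367827 = 337,223.4462
Discount back 4 years: 337,223.4462 × (1+0.0486)^(−4) = 337,223.4462 × 0.827105 = 278,919.1601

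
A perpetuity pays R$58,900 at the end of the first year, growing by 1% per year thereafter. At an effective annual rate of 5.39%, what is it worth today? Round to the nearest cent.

R$1,341,685.65

PV = PMT / (i − g) = 58900 / (0.0539 − 0.01) = 58900 / 0.043900 = 1,341,685.6492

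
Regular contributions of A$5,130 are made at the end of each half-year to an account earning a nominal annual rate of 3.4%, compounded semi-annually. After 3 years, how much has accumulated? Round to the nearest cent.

With 2 periods per year: i = 0.017, n = 6.
FV = 5130 × [(1+0.017)^6 − 1] / 0.017 = 5130 × 6.260854 = 32,118.1820

A$32,118.18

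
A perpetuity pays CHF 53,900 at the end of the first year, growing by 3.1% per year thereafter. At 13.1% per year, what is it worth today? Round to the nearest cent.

CHF 539,000.00

PV = D₁/(r − g) = 53900/(0.131 − 0.031) = 539,000.0000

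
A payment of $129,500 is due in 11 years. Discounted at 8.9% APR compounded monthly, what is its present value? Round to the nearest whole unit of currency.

i = 0.089/12 = 0.00741667 per month; n = 11·12 = 132.
PV = FV·(1+i)^(−n) = 129,500 × 0.377046 = 48,827.4907

$48,827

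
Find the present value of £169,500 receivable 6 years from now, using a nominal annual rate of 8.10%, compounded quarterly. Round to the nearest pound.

£104,764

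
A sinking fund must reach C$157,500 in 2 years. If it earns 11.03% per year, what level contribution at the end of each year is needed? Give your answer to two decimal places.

PMT = 157500 / ( [(1+0.1103)^2 − 1] / 0.1103 ) = 157500 / 2.110300 = 74,633.9383

C$74,633.94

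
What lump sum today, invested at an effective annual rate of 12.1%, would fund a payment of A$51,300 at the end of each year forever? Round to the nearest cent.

A$423,966.94

PV = PMT / i = 51300 / 0.121 = 423,966.9421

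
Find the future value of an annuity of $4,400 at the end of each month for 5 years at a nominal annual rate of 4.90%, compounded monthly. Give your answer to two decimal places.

$298,464.53

Periodic rate i = 0.049/12 = 0.00408333; n = 5 × 12 = 60 periods.
Accumulation factor s(60|0.00408333) = 67.832848; FV = 4400 × 67.832848 = 298,464.5316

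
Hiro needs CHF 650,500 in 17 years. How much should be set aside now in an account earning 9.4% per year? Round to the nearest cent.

PV = FV·(1+i)^(−n) = 650,500 × 0.217123 = 141,238.4123

CHF 141,238.41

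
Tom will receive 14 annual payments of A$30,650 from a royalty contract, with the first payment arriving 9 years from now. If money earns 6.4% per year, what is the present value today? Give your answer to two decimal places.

PV at t=8 (ordinary 14-year annuity): 30650 × a(14|0.064) = 30650 × 9.069026 = 277,965.6413
Discount back 8 years: 277,965.6413 × (1+0.064)^(−8) = 277,965.6413 × 0.608789 = 169,222.4948

A$169,222.49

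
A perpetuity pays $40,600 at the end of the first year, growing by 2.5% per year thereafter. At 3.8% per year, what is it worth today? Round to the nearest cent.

$3,123,076.92

PV = PMT / (i − g) = 40600 / (0.038 − 0.025) = 40600 / 0.013000 = 3,123,076.9231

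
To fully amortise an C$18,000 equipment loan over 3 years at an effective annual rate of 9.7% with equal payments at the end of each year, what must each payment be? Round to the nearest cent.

Annuity-PV factor = 2.500045; PMT = 18000 / 2.500045 = 7,199.8695

C$7,199.87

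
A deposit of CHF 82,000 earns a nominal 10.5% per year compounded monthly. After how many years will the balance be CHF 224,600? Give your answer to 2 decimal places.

9.64 years

Periodic rate i = 0.105/12 = 0.00875.
(1+i)^n = 224600/82000 = 2.73902, so n = ln 2.73902 / ln 1.00875 = 115.6576 months
= 115.6576/12 years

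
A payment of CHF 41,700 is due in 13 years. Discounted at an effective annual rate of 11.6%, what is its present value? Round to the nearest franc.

CHF 10,012

Discount factor = (1+0.116)^(−13) = 0.240085; PV = 41,700 × 0.240085 = 10,011.5547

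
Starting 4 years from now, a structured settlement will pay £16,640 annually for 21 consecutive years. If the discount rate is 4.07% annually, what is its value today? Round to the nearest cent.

£205,784.66

PV at t=3 (ordinary 21-year annuity): 16640 × a(21|0.0407) = 16640 × 13.939151 = 231,947.4760
PV₀ = 231,947.4760 / (1+0.0407)^3 = 231,947.4760 / 1.127137 = 205,784.6551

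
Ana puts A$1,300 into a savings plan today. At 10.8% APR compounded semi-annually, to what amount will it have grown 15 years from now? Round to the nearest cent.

A$6,297.41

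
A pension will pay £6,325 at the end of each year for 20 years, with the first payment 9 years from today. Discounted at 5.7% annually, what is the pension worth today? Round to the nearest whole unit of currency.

PV at t=8 (ordinary 20-year annuity): 6325 × a(20|0.057) = 6325 × 11.754568 = 74,347.6452
PV₀ = 74,347.6452 / (1+0.057)^8 = 74,347.6452 / 1.558116 = 47,716.3614

£47,716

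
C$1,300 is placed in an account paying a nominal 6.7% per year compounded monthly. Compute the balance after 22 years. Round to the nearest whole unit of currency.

i = 0.067/12 = 0.00558333 per month; n = 22·12 = 264.
1,300 × (1+0.00558333)^264 = 1,300 × 4.348802 = 5,653.4422

C$5,653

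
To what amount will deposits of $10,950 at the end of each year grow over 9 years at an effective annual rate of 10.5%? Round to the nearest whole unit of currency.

$151,859

Accumulation factor s(9|0.105) = 13.868398; FV = 10950 × 13.868398 = 151,858.9551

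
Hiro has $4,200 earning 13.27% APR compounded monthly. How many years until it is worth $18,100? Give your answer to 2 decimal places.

Periodic rate i = 0.1327/12 = 0.0110583.
(1+i)^n = 18100/4200 = 4.30952, so n = ln 4.30952 / ln 1.01106 = 132.8310 months
= 132.8310/12 years

11.07 years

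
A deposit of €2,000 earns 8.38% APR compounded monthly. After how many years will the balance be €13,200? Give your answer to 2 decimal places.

22.60 years

Periodic rate i = 0.0838/12 = 0.00698333.
(1+i)^n = 13200/2000 = 6.60000, so n = ln 6.60000 / ln 1.00698 = 271.1672 months
= 271.1672/12 years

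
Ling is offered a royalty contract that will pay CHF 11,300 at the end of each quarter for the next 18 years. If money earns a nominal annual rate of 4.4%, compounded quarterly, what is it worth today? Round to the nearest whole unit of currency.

i = 0.044/4 = 0.011 per quarter; n = 18·4 = 72.
PV = 11300 × [1 − (1+0.011)^(−72)] / 0.011 = 11300 × 49.554464 = 559,965.4376

CHF 559,965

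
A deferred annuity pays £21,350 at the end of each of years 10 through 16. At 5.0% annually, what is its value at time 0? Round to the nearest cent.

£79,634.39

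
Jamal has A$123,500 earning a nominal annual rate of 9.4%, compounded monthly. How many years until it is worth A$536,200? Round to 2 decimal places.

Periodic rate i = 0.094/12 = 0.00783333.
n = ln(536200/123500) / ln(1+0.00783333) = ln(4.34170) / 0.007803 = 188.1714 months
= 188.1714/12 years

15.68 years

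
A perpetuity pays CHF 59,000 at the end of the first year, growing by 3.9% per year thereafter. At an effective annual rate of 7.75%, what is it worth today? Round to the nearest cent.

PV = PMT / (i − g) = 59000 / (0.0775 − 0.039) = 59000 / 0.038500 = 1,532,467.5325

CHF 1,532,467.53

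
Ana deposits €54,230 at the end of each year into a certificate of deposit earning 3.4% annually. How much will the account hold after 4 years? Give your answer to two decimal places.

FV = PMT · [(1+i)^n − 1] / i = 54230 · 4.208663 = 228,235.8110

€228,235.81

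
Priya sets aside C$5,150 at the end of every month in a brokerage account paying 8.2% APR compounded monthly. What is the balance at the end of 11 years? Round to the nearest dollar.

C$1,098,064

i = 0.082/12 = 0.00683333 per month; n = 11·12 = 132.
FV = 5150 × [(1+0.00683333)^132 − 1] / 0.00683333 = 5150 × 213.216291 = 1,098,063.8982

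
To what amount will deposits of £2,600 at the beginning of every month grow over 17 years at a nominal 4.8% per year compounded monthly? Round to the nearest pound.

£820,813

Periodic rate i = 0.048/12 = 0.004; n = 17 × 12 = 204 periods.
FV = 2600 × [(1+0.004)^204 − 1] / 0.004 × (1+i) = 2600 × 315.697288 = 820,812.9496
Payments are at the start of each period, so multiply by (1+i).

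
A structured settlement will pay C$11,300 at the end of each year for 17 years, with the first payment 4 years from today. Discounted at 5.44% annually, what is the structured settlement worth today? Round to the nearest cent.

PV at t=3 (ordinary 17-year annuity): 11300 × a(17|0.0544) = 11300 × 10.912547 = 123,311.7757
Discount back 3 years: 123,311.7757 × (1+0.0544)^(−3) = 123,311.7757 × 0.853068 = 105,193.3679

C$105,193.37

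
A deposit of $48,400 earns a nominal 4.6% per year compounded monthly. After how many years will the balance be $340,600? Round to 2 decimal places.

Periodic rate i = 0.046/12 = 0.00383333.
(1+i)^n = 340600/48400 = 7.03719, so n = ln 7.03719 / ln 1.00383 = 509.9860 months
= 509.9860/12 years

42.50 years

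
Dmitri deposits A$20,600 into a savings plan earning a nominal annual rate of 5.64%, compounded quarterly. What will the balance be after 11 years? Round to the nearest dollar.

Periodic rate i = 0.0564/4 = 0.0141; n = 11 × 4 = 44 periods.
FV = 20,600 × (1 + 0.0141)^44 = 38,143.5983

A$38,144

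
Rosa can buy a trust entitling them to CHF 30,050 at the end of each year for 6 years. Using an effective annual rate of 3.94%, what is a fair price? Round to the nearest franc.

CHF 157,834

Annuity factor a(6|0.0394) = 5.252392; PV = 30050 × 5.252392 = 157,834.3741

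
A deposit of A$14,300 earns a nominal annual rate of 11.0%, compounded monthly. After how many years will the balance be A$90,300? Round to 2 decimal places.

Periodic rate i = 0.11/12 = 0.00916667.
n = ln(90300/14300) / ln(1+0.00916667) = ln(6.31469) / 0.009125 = 201.9613 months
= 201.9613/12 years

16.83 years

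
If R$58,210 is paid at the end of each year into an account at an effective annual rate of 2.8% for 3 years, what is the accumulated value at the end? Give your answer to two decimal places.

R$179,565.28

Accumulation factor s(3|0.028) = 3.084784; FV = 58210 × 3.084784 = 179,565.2766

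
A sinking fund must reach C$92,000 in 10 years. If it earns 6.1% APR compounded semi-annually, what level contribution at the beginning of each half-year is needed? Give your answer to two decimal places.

C$3,305.64

With 2 periods per year: i = 0.0305, n = 20.
PMT = 92000 / ( [(1+0.0305)^20 − 1] / 0.0305 × (1+i) ) = 92000 / 27.831183 = 3,305.6446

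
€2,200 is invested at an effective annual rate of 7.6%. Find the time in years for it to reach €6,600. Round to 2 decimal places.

15.00 years

(1+i)^n = 6600/2200 = 3.00000, so n = ln 3.00000 / ln 1.076 = 14.9980 years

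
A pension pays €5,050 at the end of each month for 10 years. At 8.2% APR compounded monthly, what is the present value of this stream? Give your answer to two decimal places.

€412,625.61

i = 0.082/12 = 0.00683333 per month; n = 10·12 = 120.
Annuity factor a(120|0.00683333) = 81.708041; PV = 5050 × 81.708041 = 412,625.6076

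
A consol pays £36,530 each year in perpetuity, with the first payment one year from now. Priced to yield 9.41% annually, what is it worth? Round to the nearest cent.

PV = C/r = 36530/0.0941 = 388,204.0383

£388,204.04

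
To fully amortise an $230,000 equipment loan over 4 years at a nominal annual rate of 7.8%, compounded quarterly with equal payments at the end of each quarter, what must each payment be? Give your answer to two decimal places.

i = 0.078/4 = 0.0195 per quarter; n = 4·4 = 16.
PMT = 230000 / ( [1 − (1+0.0195)^(−16)] / 0.0195 ) = 230000 / 13.631642 = 16,872.5094

$16,872.51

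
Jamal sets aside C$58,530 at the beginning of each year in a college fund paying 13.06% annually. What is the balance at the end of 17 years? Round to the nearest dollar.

C$3,576,473

Accumulation factor s(17|0.1306) × (1+i) = 61.104962; FV = 58530 × 61.104962 = 3,576,473.3997
(Beginning-of-period payments → annuity-due factor ×(1+i).)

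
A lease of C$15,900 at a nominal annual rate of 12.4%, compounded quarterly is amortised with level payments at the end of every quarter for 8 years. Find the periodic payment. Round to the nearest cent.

C$790.49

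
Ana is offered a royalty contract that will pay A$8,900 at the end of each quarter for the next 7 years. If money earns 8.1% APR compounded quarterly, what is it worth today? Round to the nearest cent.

i = 0.081/4 = 0.02025 per quarter; n = 7·4 = 28.
Annuity factor a(28|0.02025) = 21.212507; PV = 8900 × 21.212507 = 188,791.3088

A$188,791.31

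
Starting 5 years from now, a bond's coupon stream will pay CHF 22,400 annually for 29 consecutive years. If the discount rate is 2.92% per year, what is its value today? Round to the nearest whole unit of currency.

CHF 386,963

Value one period before first payment (t=4): 22400 × [1 − (1+0.0292)^(−29)] / 0.0292 = 22400 × 19.382989 = 434,178.9615
PV₀ = 434,178.9615 / (1+0.0292)^4 = 434,178.9615 / 1.122016 = 386,963.1997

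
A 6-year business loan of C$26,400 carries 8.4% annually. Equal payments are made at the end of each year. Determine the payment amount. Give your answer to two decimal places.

Annuity-PV factor = 4.567314; PMT = 26400 / 4.567314 = 5,780.2023

C$5,780.20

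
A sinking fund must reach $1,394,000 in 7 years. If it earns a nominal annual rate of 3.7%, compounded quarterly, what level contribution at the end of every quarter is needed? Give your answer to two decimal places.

$43,845.09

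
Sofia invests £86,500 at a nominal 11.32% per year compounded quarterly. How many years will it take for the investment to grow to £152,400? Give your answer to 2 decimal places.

5.07 years

Periodic rate i = 0.1132/4 = 0.0283.
(1+i)^n = 152400/86500 = 1.76185, so n = ln 1.76185 / ln 1.0283 = 20.2947 quarters
= 20.2947/4 years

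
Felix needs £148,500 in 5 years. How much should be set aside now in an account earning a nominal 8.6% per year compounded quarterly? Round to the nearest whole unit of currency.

£97,042

With 4 periods per year: i = 0.0215, n = 20.
PV = 148,500 / (1 + 0.0215)^20 = 148,500 / 1.530268 = 97,041.8426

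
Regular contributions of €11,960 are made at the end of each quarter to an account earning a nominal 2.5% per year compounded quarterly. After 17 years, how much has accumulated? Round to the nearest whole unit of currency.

With 4 periods per year: i = 0.00625, n = 68.
FV = 11960 × [(1+0.00625)^68 − 1] / 0.00625 = 11960 × 84.410991 = 1,009,555.4542

€1,009,555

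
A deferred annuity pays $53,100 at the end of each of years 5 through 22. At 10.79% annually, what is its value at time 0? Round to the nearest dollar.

$274,992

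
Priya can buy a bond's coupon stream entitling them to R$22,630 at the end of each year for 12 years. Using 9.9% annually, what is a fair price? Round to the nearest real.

PV = PMT · [1 − (1+i)^(−n)] / i = 22630 · 6.847198 = 154,952.0863

R$154,952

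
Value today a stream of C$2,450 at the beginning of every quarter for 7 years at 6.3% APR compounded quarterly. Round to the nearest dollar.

With 4 periods per year: i = 0.01575, n = 28.
PV = PMT · [1 − (1+i)^(−n)] / i × (1+i) = 2450 · 22.855488 = 55,995.9451
Payments are at the start of each period, so multiply by (1+i).

C$55,996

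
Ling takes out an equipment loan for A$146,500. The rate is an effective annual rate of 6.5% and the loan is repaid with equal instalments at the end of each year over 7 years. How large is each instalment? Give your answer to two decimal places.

A$26,711.55

PMT = 146500 / ( [1 − (1+0.065)^(−7)] / 0.065 ) = 146500 / 5.484520 = 26,711.5456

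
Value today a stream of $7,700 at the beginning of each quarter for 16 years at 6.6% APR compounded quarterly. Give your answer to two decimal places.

$307,932.82

Periodic rate i = 0.066/4 = 0.0165; n = 16 × 4 = 64 periods.
PV = PMT · [1 − (1+i)^(−n)] / i × (1+i) = 7700 · 39.991275 = 307,932.8189
(annuity-due: payments at period start, so ×(1+i).)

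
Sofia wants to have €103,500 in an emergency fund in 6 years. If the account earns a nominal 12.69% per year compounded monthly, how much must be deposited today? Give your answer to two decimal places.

€48,529.38

i = 0.1269/12 = 0.010575 per month; n = 6·12 = 72.
PV = FV·(1+i)^(−n) = 103,500 × 0.468883 = 48,529.3785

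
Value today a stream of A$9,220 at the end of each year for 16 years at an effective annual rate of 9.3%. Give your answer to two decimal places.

A$75,243.78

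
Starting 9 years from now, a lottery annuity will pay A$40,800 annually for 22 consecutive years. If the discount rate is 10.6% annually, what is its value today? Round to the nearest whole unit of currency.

PV at t=8 (ordinary 22-year annuity): 40800 × a(22|0.106) = 40800 × 8.405753 = 342,954.7389
PV₀ = 342,954.7389 / (1+0.106)^8 = 342,954.7389 / 2.238933 = 153,177.7876

A$153,178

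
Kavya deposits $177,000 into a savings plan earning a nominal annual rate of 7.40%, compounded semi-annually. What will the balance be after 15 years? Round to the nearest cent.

$526,424.34

Periodic rate i = 0.074/2 = 0.037; n = 15 × 2 = 30 periods.
177,000 × (1+0.037)^30 = 177,000 × 2.974149 = 526,424.3360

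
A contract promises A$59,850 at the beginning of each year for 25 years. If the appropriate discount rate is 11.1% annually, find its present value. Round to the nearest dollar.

A$555,927

PV = 59850 × [1 − (1+0.111)^(−25)] / 0.111 × (1+i) = 59850 × 9.288666 = 555,926.6342
(Beginning-of-period payments → annuity-due factor ×(1+i).)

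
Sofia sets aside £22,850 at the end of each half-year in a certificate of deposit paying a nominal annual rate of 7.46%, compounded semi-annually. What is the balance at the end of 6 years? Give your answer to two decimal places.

With 2 periods per year: i = 0.0373, n = 12.
FV = PMT · [(1+i)^n − 1] / i = 22850 · 14.795174 = 338,069.7224

£338,069.72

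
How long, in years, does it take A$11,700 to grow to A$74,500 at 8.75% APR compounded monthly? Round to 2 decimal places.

Periodic rate i = 0.0875/12 = 0.00729167.
(1+i)^n = 74500/11700 = 6.36752, so n = ln 6.36752 / ln 1.00729 = 254.8048 months
= 254.8048/12 years

21.23 years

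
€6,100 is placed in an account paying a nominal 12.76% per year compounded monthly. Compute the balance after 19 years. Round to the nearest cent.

With 12 periods per year: i = 0.0106333, n = 228.
FV = 6,100 × (1 + 0.0106333)^228 = 68,025.9803

€68,025.98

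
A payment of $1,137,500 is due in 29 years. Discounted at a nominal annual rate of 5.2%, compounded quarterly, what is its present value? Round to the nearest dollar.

i = 0.052/4 = 0.013 per quarter; n = 29·4 = 116.
PV = FV·(1+i)^(−n) = 1,137,500 × 0.223514 = 254,246.9452

$254,247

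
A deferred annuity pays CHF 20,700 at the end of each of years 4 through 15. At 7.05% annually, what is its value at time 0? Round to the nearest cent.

Value one period before first payment (t=3): 20700 × [1 − (1+0.0705)^(−12)] / 0.0705 = 20700 × 7.921564 = 163,976.3805
Discount back 3 years: 163,976.3805 × (1+0.0705)^(−3) = 163,976.3805 × 0.815155 = 133,666.1013

CHF 133,666.10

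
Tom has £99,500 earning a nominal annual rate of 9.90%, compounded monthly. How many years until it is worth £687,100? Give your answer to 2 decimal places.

Periodic rate i = 0.099/12 = 0.00825.
(1+i)^n = 687100/99500 = 6.90553, so n = ln 6.90553 / ln 1.00825 = 235.1857 months
= 235.1857/12 years

19.60 years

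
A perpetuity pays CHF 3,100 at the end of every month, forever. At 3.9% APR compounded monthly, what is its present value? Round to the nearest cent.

CHF 953,846.15

Periodic rate i = 0.039/12 = 0.00325.
PV = C/r = 3100/0.00325 = 953,846.1538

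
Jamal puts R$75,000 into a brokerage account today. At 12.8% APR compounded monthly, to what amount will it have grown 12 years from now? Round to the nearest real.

R$345,625

Periodic rate i = 0.128/12 = 0.0106667; n = 12 × 12 = 144 periods.
FV = 75,000 × (1 + 0.0106667)^144 = 345,624.8387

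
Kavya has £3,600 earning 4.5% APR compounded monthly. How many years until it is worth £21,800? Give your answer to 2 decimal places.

40.10 years

Periodic rate i = 0.045/12 = 0.00375.
n = ln(21800/3600) / ln(1+0.00375) = ln(6.05556) / 0.003743 = 481.1602 months
= 481.1602/12 years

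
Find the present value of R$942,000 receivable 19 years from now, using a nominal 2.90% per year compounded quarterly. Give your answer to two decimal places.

R$544,023.83

i = 0.029/4 = 0.00725 per quarter; n = 19·4 = 76.
PV = 942,000 / (1 + 0.00725)^76 = 942,000 / 1.731542 = 544,023.8282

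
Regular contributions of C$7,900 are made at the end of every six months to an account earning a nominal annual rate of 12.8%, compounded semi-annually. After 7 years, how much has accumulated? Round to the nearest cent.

C$170,753.86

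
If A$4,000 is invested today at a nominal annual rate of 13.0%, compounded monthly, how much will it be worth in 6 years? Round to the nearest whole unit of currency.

A$8,689

With 12 periods per year: i = 0.0108333, n = 72.
FV = 4,000 × (1 + 0.0108333)^72 = 8,689.3630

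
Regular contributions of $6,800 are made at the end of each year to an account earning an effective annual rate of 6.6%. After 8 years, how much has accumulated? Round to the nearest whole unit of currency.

$68,769

FV = PMT · [(1+i)^n − 1] / i = 6800 · 10.113159 = 68,769.4815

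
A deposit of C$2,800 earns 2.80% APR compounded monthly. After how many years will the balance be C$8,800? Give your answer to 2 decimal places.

40.95 years

Periodic rate i = 0.028/12 = 0.00233333.
(1+i)^n = 8800/2800 = 3.14286, so n = ln 3.14286 / ln 1.00233 = 491.3433 months
= 491.3433/12 years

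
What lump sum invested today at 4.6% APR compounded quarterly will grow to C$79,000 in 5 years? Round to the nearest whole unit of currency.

C$62,851

Periodic rate i = 0.046/4 = 0.0115; n = 5 × 4 = 20 periods.
PV = 79,000 / (1 + 0.0115)^20 = 79,000 / 1.256949 = 62,850.5886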